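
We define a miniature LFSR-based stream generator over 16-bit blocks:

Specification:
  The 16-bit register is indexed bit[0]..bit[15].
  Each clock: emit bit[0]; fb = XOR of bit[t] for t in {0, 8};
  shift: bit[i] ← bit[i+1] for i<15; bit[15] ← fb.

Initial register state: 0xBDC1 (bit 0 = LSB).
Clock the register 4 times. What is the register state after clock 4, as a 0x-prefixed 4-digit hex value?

reg_0 = 0xBDC1
clock 1: out=1, reg = 0x5EE0
clock 2: out=0, reg = 0x2F70
clock 3: out=0, reg = 0x97B8
clock 4: out=0, reg = 0xCBDC

0xCBDC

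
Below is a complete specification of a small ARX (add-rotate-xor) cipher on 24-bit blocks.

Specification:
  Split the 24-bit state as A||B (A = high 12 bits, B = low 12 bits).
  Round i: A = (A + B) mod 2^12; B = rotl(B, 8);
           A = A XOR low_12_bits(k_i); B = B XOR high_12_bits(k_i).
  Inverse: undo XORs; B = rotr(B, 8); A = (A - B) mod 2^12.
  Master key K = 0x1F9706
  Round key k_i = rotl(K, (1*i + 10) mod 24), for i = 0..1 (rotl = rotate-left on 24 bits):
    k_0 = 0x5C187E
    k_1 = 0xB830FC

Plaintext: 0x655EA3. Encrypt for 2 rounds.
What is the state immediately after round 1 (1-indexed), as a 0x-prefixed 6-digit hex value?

s_0 = plaintext = 0x655EA3
s_1 = Round(s_0, k_0) = 0xC8662B
s_2 = Round(s_1, k_1) = 0x24D0E1

0xC8662B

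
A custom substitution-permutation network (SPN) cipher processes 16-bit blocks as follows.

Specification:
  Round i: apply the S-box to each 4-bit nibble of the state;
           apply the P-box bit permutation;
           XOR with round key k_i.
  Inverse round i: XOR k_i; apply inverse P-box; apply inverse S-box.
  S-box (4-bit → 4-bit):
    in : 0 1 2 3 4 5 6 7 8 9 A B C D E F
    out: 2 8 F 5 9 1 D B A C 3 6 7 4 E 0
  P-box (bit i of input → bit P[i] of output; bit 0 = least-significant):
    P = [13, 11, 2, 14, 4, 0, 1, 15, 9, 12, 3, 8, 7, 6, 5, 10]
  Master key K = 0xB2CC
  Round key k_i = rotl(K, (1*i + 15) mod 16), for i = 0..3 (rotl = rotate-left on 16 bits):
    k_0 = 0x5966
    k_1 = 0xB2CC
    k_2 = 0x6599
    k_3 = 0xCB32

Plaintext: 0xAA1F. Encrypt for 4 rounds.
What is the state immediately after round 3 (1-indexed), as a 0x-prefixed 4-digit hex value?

s_0 = plaintext = 0xAA1F
s_1 = Round(s_0, k_0) = 0xCBA6
s_2 = Round(s_1, k_1) = 0xC231
s_3 = Round(s_2, k_2) = 0x3663
s_4 = Round(s_3, k_3) = 0x688C

0x3663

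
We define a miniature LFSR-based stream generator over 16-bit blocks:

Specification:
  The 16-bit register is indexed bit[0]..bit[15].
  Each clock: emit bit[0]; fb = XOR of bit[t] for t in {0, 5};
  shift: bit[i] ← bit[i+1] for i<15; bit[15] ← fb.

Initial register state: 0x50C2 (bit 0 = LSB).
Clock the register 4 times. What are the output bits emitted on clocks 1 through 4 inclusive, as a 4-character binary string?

reg_0 = 0x50C2
clock 1: out=0, reg = 0x2861
clock 2: out=1, reg = 0x1430
clock 3: out=0, reg = 0x8A18
clock 4: out=0, reg = 0x450C

0100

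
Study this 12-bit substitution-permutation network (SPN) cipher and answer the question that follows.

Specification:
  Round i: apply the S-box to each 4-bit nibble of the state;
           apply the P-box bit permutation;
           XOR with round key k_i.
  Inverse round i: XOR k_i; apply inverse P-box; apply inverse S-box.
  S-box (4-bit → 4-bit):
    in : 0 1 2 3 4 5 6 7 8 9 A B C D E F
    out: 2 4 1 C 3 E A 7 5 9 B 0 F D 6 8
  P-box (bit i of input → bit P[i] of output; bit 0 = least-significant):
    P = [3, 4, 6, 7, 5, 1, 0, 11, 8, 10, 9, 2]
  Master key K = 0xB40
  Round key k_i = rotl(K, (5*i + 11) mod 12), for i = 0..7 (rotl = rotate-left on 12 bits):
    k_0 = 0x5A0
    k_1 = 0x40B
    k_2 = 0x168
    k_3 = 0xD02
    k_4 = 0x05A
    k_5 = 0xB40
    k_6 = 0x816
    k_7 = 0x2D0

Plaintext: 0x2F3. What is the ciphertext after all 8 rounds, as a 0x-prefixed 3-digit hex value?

s_0 = plaintext = 0x2F3
s_1 = Round(s_0, k_0) = 0xC60
s_2 = Round(s_1, k_1) = 0xB1D
s_3 = Round(s_2, k_2) = 0x1A1
s_4 = Round(s_3, k_3) = 0x760
s_5 = Round(s_4, k_4) = 0xF48
s_6 = Round(s_5, k_5) = 0xB2E
s_7 = Round(s_6, k_6) = 0x866
s_8 = Round(s_7, k_7) = 0x942

0x942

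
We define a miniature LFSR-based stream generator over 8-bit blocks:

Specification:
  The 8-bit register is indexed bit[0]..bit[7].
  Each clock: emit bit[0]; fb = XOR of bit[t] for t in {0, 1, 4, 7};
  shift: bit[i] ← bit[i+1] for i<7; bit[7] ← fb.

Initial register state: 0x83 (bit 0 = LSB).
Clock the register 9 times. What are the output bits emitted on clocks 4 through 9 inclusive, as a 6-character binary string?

reg_0 = 0x83
clock 1: out=1, reg = 0xC1
clock 2: out=1, reg = 0x60
clock 3: out=0, reg = 0x30
clock 4: out=0, reg = 0x98
clock 5: out=0, reg = 0x4C
clock 6: out=0, reg = 0x26
clock 7: out=0, reg = 0x93
clock 8: out=1, reg = 0x49
clock 9: out=1, reg = 0xA4

000011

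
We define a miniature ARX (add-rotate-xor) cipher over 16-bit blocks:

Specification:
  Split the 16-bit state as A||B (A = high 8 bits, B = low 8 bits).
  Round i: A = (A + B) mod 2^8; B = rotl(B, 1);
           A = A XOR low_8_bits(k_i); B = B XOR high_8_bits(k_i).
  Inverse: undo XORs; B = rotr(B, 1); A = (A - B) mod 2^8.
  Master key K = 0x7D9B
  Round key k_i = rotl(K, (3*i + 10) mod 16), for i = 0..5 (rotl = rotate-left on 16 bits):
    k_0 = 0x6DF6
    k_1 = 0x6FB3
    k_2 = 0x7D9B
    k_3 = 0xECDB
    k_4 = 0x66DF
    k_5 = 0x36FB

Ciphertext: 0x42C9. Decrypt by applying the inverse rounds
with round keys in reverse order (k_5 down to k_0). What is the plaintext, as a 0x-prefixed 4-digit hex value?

0xE2C0

s_0 = ciphertext = 0x42C9
s_1 = InvRound(s_0, k_5) = 0xBAFF
s_2 = InvRound(s_1, k_4) = 0x99CC
s_3 = InvRound(s_2, k_3) = 0x3210
s_4 = InvRound(s_3, k_2) = 0xF3B6
s_5 = InvRound(s_4, k_1) = 0x54EC
s_6 = InvRound(s_5, k_0) = 0xE2C0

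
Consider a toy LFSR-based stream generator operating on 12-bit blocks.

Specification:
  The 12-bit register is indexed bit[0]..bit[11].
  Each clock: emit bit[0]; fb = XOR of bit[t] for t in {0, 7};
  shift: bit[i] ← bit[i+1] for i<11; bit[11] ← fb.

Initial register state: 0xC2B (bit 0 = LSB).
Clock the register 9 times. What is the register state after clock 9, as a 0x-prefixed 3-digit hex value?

0x29E

reg_0 = 0xC2B
clock 1: out=1, reg = 0xE15
clock 2: out=1, reg = 0xF0A
clock 3: out=0, reg = 0x785
clock 4: out=1, reg = 0x3C2
clock 5: out=0, reg = 0x9E1
clock 6: out=1, reg = 0x4F0
clock 7: out=0, reg = 0xA78
clock 8: out=0, reg = 0x53C
clock 9: out=0, reg = 0x29E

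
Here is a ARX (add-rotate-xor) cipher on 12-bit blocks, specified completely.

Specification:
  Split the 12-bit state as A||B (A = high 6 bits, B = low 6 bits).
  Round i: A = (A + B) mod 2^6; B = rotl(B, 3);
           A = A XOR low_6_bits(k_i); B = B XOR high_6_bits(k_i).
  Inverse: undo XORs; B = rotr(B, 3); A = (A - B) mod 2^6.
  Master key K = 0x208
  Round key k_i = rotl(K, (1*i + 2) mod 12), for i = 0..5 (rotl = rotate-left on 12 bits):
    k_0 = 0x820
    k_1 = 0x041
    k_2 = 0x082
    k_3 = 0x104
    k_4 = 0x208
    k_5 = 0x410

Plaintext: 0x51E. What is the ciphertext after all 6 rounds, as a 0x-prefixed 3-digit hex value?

s_0 = plaintext = 0x51E
s_1 = Round(s_0, k_0) = 0x493
s_2 = Round(s_1, k_1) = 0x91B
s_3 = Round(s_2, k_2) = 0xF59
s_4 = Round(s_3, k_3) = 0x48F
s_5 = Round(s_4, k_4) = 0xA71
s_6 = Round(s_5, k_5) = 0x29E

0x29E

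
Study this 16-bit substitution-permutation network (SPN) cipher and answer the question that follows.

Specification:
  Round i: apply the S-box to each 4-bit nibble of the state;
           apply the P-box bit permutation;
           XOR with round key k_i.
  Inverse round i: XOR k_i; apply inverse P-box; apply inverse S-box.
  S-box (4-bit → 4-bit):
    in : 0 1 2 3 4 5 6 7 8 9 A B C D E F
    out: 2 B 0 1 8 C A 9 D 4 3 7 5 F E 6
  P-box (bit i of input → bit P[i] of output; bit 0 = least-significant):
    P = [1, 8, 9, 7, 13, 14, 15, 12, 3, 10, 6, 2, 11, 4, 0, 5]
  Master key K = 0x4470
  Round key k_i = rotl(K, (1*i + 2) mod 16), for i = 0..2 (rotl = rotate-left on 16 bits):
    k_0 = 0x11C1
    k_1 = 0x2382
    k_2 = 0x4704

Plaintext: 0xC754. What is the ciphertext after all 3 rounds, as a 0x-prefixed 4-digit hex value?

0x9EC6

s_0 = plaintext = 0xC754
s_1 = Round(s_0, k_0) = 0x894C
s_2 = Round(s_1, k_1) = 0x39E1
s_3 = Round(s_2, k_2) = 0x9EC6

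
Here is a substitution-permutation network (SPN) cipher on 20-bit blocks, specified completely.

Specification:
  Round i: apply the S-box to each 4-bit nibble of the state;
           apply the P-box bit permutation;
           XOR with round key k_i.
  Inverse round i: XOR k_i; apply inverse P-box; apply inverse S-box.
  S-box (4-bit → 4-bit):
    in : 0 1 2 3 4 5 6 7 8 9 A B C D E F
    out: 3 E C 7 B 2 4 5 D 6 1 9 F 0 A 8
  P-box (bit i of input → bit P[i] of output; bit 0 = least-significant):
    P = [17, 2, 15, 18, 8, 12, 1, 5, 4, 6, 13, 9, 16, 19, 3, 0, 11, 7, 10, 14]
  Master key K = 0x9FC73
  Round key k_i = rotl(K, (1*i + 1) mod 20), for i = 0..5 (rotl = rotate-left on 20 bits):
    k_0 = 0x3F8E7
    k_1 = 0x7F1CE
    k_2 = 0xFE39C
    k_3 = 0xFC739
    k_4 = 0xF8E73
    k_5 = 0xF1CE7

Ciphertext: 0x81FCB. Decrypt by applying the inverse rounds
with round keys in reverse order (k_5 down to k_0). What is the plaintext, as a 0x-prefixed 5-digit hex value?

s_0 = ciphertext = 0x81FCB
s_1 = InvRound(s_0, k_5) = 0xD7FB4
s_2 = InvRound(s_1, k_4) = 0xEF933
s_3 = InvRound(s_2, k_3) = 0x7729D
s_4 = InvRound(s_3, k_2) = 0xDED06
s_5 = InvRound(s_4, k_1) = 0x3955A
s_6 = InvRound(s_5, k_0) = 0xC27B5

0xC27B5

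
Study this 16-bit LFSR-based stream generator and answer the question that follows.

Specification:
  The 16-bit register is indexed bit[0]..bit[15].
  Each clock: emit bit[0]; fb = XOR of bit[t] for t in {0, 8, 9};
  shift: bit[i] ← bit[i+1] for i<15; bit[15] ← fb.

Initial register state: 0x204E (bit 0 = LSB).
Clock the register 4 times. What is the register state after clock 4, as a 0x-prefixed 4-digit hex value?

reg_0 = 0x204E
clock 1: out=0, reg = 0x1027
clock 2: out=1, reg = 0x8813
clock 3: out=1, reg = 0xC409
clock 4: out=1, reg = 0xE204

0xE204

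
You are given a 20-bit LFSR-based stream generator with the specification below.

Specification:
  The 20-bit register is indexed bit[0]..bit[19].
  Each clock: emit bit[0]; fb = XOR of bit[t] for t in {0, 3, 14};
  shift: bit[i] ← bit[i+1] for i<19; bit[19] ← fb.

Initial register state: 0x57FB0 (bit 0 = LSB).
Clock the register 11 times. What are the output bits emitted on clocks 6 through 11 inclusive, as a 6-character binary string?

101111

reg_0 = 0x57FB0
clock 1: out=0, reg = 0xABFD8
clock 2: out=0, reg = 0xD5FEC
clock 3: out=0, reg = 0x6AFF6
clock 4: out=0, reg = 0x357FB
clock 5: out=1, reg = 0x9ABFD
clock 6: out=1, reg = 0x4D5FE
clock 7: out=0, reg = 0x26AFF
clock 8: out=1, reg = 0x9357F
clock 9: out=1, reg = 0x49ABF
clock 10: out=1, reg = 0x24D5F
clock 11: out=1, reg = 0x926AF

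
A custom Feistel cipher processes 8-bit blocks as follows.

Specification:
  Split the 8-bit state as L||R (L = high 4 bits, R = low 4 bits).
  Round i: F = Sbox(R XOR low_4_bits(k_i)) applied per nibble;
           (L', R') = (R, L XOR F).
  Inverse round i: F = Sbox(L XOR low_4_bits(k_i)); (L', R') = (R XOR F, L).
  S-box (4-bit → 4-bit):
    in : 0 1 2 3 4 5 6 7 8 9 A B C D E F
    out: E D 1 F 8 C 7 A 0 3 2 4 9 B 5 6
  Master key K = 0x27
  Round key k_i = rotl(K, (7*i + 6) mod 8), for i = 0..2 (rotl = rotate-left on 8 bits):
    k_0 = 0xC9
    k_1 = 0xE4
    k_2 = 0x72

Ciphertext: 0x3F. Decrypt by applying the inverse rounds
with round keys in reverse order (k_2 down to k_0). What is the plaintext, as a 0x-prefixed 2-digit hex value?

s_0 = ciphertext = 0x3F
s_1 = InvRound(s_0, k_2) = 0x23
s_2 = InvRound(s_1, k_1) = 0x42
s_3 = InvRound(s_2, k_0) = 0x94

0x94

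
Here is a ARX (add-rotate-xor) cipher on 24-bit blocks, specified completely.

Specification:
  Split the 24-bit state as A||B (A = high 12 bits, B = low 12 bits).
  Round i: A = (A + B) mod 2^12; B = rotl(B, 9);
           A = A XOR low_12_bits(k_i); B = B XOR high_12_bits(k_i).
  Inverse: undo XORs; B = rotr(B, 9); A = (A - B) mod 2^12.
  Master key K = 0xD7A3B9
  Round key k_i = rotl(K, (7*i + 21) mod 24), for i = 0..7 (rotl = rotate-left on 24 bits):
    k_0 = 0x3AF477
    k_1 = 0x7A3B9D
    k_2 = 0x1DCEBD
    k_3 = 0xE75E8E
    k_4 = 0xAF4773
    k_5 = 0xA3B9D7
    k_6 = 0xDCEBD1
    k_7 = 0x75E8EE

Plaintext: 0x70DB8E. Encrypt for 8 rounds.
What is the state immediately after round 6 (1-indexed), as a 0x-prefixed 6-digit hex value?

0x5AEA84

s_0 = plaintext = 0x70DB8E
s_1 = Round(s_0, k_0) = 0x6ECEDE
s_2 = Round(s_1, k_1) = 0xE57A78
s_3 = Round(s_2, k_2) = 0x672093
s_4 = Round(s_3, k_3) = 0x98B867
s_5 = Round(s_4, k_4) = 0x6815F8
s_6 = Round(s_5, k_5) = 0x5AEA84
s_7 = Round(s_6, k_6) = 0xBE349E
s_8 = Round(s_7, k_7) = 0x86FBCD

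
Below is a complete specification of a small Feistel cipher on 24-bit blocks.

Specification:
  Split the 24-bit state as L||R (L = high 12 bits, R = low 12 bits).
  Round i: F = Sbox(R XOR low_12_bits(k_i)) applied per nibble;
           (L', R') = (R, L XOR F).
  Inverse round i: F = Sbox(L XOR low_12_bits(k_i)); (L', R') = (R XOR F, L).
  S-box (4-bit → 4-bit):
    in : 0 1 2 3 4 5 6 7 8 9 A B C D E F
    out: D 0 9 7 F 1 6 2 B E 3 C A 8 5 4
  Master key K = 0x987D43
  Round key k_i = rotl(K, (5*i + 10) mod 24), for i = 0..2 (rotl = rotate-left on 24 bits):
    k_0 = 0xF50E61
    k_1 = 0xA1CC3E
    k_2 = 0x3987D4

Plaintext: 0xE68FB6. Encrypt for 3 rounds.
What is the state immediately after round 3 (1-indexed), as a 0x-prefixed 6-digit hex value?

0x639EB2

s_0 = plaintext = 0xE68FB6
s_1 = Round(s_0, k_0) = 0xFB6EEA
s_2 = Round(s_1, k_1) = 0xEEA639
s_3 = Round(s_2, k_2) = 0x639EB2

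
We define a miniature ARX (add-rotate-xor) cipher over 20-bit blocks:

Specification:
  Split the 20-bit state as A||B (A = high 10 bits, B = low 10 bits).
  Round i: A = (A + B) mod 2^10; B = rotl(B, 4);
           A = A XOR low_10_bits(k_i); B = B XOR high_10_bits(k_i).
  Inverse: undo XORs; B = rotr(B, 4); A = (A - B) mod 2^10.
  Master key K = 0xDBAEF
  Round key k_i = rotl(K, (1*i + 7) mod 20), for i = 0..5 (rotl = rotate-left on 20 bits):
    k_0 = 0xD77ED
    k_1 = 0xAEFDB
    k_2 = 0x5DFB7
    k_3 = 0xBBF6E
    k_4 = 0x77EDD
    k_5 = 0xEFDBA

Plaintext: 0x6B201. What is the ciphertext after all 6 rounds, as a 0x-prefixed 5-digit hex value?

s_0 = plaintext = 0x6B201
s_1 = Round(s_0, k_0) = 0x10345
s_2 = Round(s_1, k_1) = 0x17AE6
s_3 = Round(s_2, k_2) = 0x3CF1C
s_4 = Round(s_3, k_3) = 0xD8723
s_5 = Round(s_4, k_4) = 0x167E3
s_6 = Round(s_5, k_5) = 0x61980

0x61980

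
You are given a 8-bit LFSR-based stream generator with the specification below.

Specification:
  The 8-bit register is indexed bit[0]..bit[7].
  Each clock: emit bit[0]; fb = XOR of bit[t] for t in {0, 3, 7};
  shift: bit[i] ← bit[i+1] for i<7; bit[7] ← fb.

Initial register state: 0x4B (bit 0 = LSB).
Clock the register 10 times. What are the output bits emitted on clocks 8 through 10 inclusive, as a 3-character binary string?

reg_0 = 0x4B
clock 1: out=1, reg = 0x25
clock 2: out=1, reg = 0x92
clock 3: out=0, reg = 0xC9
clock 4: out=1, reg = 0xE4
clock 5: out=0, reg = 0xF2
clock 6: out=0, reg = 0xF9
clock 7: out=1, reg = 0xFC
clock 8: out=0, reg = 0x7E
clock 9: out=0, reg = 0xBF
clock 10: out=1, reg = 0xDF

001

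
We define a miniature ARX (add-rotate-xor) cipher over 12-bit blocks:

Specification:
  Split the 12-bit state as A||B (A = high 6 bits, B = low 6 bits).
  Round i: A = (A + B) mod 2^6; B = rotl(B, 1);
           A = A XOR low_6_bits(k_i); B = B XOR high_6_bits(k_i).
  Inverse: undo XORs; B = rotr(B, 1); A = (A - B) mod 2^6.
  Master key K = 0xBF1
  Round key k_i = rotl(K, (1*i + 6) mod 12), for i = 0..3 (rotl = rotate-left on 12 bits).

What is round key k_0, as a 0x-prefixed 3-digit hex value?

K = 0xBF1
k_0 = rotl(K, (1*0+6) mod 12) = rotl(K, 6) = 0xC6F

0xC6F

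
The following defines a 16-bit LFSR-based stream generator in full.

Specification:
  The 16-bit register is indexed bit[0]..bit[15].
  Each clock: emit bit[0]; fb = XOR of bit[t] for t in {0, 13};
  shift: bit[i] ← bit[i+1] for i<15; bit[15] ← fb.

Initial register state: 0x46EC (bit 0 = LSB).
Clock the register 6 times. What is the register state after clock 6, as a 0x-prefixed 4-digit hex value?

0x791B

reg_0 = 0x46EC
clock 1: out=0, reg = 0x2376
clock 2: out=0, reg = 0x91BB
clock 3: out=1, reg = 0xC8DD
clock 4: out=1, reg = 0xE46E
clock 5: out=0, reg = 0xF237
clock 6: out=1, reg = 0x791B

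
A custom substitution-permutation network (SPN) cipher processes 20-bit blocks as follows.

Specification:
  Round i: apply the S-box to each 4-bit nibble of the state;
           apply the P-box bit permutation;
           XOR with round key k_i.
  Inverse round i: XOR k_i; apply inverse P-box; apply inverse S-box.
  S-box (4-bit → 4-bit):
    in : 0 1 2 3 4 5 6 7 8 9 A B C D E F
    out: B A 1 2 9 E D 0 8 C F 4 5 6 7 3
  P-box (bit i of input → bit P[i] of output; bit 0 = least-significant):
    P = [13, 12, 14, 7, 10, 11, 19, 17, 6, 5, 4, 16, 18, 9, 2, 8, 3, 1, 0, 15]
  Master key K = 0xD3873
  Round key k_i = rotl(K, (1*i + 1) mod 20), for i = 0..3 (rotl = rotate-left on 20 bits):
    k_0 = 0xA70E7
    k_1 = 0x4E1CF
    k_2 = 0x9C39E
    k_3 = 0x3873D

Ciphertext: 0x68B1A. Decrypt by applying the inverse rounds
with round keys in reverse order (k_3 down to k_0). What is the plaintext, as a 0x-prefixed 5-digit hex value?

s_0 = ciphertext = 0x68B1A
s_1 = InvRound(s_0, k_3) = 0xDC1F7
s_2 = InvRound(s_1, k_2) = 0xCFF77
s_3 = InvRound(s_2, k_1) = 0x23DE1
s_4 = InvRound(s_3, k_0) = 0x397EB

0x397EB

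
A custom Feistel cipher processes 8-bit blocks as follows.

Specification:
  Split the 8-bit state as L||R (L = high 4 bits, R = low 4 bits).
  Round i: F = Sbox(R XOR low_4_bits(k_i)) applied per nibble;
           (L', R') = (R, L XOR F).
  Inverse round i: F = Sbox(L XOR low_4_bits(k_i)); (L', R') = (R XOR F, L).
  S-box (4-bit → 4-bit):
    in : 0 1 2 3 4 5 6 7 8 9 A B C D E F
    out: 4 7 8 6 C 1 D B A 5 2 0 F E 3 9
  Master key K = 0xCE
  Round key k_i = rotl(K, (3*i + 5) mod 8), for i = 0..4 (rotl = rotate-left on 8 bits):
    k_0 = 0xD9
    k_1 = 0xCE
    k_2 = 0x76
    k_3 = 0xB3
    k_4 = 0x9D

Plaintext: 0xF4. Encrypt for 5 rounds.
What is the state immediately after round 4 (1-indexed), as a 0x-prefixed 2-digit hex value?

s_0 = plaintext = 0xF4
s_1 = Round(s_0, k_0) = 0x41
s_2 = Round(s_1, k_1) = 0x1D
s_3 = Round(s_2, k_2) = 0xD1
s_4 = Round(s_3, k_3) = 0x15
s_5 = Round(s_4, k_4) = 0x5B

0x15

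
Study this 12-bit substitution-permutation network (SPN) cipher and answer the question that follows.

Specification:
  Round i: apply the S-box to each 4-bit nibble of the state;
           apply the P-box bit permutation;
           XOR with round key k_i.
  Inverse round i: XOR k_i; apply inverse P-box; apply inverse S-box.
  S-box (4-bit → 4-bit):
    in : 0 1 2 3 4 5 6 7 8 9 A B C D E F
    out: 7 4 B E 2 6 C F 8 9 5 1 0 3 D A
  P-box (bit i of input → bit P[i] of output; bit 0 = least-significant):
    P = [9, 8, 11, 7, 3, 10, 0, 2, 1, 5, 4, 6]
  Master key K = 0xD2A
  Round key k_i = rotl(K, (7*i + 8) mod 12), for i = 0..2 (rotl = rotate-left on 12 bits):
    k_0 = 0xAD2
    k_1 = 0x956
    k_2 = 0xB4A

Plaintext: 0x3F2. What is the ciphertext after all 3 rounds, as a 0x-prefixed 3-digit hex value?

0xFFE

s_0 = plaintext = 0x3F2
s_1 = Round(s_0, k_0) = 0xD26
s_2 = Round(s_1, k_1) = 0x5F8
s_3 = Round(s_2, k_2) = 0xFFE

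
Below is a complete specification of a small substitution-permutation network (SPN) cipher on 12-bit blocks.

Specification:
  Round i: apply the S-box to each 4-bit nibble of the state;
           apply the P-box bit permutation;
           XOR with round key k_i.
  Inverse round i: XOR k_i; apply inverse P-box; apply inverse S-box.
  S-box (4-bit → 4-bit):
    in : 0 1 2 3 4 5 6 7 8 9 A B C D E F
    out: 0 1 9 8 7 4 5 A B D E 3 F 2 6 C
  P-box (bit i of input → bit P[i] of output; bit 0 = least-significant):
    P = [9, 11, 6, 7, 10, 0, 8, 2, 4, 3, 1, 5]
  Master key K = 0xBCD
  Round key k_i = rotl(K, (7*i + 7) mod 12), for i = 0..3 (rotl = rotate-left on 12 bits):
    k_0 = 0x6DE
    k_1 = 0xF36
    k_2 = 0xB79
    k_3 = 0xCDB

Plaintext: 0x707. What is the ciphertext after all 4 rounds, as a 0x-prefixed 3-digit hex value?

0x2A8

s_0 = plaintext = 0x707
s_1 = Round(s_0, k_0) = 0xE76
s_2 = Round(s_1, k_1) = 0xD79
s_3 = Round(s_2, k_2) = 0x9B4
s_4 = Round(s_3, k_3) = 0x2A8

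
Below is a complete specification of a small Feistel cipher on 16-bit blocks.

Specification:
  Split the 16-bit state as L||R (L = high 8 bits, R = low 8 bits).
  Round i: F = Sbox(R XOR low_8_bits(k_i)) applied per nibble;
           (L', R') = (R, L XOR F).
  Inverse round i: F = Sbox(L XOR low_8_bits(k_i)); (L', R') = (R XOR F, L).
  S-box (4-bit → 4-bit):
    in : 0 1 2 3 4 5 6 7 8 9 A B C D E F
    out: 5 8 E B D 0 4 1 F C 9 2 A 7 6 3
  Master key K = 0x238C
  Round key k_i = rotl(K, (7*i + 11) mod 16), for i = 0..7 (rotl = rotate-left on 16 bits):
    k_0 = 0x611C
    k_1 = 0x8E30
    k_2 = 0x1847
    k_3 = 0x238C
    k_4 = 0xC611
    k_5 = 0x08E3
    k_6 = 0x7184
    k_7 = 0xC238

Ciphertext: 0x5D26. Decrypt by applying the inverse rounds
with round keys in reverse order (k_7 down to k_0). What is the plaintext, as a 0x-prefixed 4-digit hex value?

s_0 = ciphertext = 0x5D26
s_1 = InvRound(s_0, k_7) = 0x665D
s_2 = InvRound(s_1, k_6) = 0x3366
s_3 = InvRound(s_2, k_5) = 0x1333
s_4 = InvRound(s_3, k_4) = 0x6D13
s_5 = InvRound(s_4, k_3) = 0x7B6D
s_6 = InvRound(s_5, k_2) = 0xD77B
s_7 = InvRound(s_6, k_1) = 0x1AD7
s_8 = InvRound(s_7, k_0) = 0x831A

0x831A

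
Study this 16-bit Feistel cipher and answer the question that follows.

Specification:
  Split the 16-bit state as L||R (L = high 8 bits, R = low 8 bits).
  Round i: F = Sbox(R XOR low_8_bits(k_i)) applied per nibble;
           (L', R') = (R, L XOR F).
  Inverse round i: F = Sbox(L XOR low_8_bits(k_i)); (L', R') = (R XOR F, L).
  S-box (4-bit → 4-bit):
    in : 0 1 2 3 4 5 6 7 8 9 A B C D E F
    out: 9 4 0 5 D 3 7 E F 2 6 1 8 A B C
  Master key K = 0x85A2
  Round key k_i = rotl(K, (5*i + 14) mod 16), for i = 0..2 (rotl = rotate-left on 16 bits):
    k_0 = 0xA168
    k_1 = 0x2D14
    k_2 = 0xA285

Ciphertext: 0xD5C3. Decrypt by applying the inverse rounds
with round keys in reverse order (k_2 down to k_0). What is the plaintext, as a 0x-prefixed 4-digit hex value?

s_0 = ciphertext = 0xD5C3
s_1 = InvRound(s_0, k_2) = 0xFAD5
s_2 = InvRound(s_1, k_1) = 0x6EFA
s_3 = InvRound(s_2, k_0) = 0x6D6E

0x6D6E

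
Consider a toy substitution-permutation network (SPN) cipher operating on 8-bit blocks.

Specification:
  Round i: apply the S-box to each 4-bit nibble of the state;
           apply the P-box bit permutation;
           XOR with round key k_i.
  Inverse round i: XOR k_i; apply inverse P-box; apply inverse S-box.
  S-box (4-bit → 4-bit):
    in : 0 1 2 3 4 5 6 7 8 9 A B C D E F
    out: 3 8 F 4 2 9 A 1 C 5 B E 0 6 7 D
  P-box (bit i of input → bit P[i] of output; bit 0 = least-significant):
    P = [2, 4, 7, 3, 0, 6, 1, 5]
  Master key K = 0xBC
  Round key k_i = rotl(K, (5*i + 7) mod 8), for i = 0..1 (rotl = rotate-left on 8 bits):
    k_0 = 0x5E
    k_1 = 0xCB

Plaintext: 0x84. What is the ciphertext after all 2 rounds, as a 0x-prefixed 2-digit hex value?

0xAB

s_0 = plaintext = 0x84
s_1 = Round(s_0, k_0) = 0x6C
s_2 = Round(s_1, k_1) = 0xAB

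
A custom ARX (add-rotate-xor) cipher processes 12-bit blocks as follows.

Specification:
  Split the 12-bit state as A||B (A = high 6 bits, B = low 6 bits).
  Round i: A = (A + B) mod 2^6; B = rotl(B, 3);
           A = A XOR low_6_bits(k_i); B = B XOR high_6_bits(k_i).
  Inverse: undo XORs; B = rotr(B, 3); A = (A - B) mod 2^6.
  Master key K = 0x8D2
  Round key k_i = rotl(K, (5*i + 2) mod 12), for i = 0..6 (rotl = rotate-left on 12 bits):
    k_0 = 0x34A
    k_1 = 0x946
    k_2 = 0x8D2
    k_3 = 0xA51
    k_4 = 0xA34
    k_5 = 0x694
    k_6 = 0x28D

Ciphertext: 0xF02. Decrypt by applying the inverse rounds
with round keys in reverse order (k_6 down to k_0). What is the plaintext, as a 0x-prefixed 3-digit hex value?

0x0E7

s_0 = ciphertext = 0xF02
s_1 = InvRound(s_0, k_6) = 0xC01
s_2 = InvRound(s_1, k_5) = 0x25B
s_3 = InvRound(s_2, k_4) = 0x7DE
s_4 = InvRound(s_3, k_3) = 0x43E
s_5 = InvRound(s_4, k_2) = 0x5EB
s_6 = InvRound(s_5, k_1) = 0x831
s_7 = InvRound(s_6, k_0) = 0x0E7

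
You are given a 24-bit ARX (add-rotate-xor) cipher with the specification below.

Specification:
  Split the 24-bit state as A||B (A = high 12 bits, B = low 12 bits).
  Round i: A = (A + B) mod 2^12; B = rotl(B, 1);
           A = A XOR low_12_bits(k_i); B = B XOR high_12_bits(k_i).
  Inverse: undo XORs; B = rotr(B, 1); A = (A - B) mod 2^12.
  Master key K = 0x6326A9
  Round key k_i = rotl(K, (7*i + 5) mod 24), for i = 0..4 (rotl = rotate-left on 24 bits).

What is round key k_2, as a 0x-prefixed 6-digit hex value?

0x4B1935

K = 0x6326A9
k_0 = rotl(K, (7*0+5) mod 24) = rotl(K, 5) = 0x64D52C
k_1 = rotl(K, (7*1+5) mod 24) = rotl(K, 12) = 0x6A9632
k_2 = rotl(K, (7*2+5) mod 24) = rotl(K, 19) = 0x4B1935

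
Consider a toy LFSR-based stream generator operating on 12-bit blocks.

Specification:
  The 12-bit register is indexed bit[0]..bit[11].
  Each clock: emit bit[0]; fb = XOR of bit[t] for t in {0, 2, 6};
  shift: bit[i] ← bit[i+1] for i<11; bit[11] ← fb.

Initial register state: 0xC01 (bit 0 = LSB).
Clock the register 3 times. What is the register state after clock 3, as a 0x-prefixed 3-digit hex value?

0x380

reg_0 = 0xC01
clock 1: out=1, reg = 0xE00
clock 2: out=0, reg = 0x700
clock 3: out=0, reg = 0x380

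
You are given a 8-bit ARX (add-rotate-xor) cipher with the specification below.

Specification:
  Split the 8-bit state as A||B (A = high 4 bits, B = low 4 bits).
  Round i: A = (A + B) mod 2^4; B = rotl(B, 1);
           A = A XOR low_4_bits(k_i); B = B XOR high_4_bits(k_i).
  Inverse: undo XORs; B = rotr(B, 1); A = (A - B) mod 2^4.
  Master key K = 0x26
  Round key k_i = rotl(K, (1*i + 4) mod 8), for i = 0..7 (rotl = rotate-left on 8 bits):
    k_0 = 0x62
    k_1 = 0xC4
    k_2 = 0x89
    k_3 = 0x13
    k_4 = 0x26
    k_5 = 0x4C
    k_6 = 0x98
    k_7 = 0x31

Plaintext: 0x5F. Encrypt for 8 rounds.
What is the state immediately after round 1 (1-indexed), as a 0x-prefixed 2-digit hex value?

s_0 = plaintext = 0x5F
s_1 = Round(s_0, k_0) = 0x69
s_2 = Round(s_1, k_1) = 0xBF
s_3 = Round(s_2, k_2) = 0x37
s_4 = Round(s_3, k_3) = 0x9F
s_5 = Round(s_4, k_4) = 0xED
s_6 = Round(s_5, k_5) = 0x7F
s_7 = Round(s_6, k_6) = 0xE6
s_8 = Round(s_7, k_7) = 0x5F

0x69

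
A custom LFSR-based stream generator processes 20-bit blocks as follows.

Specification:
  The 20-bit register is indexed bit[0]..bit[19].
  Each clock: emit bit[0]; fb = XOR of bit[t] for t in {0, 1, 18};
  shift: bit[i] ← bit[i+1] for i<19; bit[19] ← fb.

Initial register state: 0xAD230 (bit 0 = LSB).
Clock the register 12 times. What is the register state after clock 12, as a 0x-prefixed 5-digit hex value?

reg_0 = 0xAD230
clock 1: out=0, reg = 0x56918
clock 2: out=0, reg = 0xAB48C
clock 3: out=0, reg = 0x55A46
clock 4: out=0, reg = 0x2AD23
clock 5: out=1, reg = 0x15691
clock 6: out=1, reg = 0x8AB48
clock 7: out=0, reg = 0x455A4
clock 8: out=0, reg = 0xA2AD2
clock 9: out=0, reg = 0xD1569
clock 10: out=1, reg = 0x68AB4
clock 11: out=0, reg = 0xB455A
clock 12: out=0, reg = 0xDA2AD

0xDA2AD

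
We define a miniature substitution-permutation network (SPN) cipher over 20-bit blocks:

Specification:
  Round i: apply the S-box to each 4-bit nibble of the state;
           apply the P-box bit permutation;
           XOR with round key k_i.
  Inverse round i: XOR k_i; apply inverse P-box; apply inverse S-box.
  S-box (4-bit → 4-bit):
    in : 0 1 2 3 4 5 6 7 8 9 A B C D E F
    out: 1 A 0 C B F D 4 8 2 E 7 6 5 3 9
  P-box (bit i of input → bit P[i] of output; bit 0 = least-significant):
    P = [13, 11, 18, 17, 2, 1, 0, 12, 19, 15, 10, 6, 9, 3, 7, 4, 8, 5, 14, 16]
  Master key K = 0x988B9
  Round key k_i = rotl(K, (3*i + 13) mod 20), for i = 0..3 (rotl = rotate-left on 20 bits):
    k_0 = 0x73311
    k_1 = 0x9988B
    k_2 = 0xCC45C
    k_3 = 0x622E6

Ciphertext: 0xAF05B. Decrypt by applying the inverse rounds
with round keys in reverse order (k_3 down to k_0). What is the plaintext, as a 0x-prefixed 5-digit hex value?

s_0 = ciphertext = 0xAF05B
s_1 = InvRound(s_0, k_3) = 0xC5E67
s_2 = InvRound(s_1, k_2) = 0x949A9
s_3 = InvRound(s_2, k_1) = 0xB2912
s_4 = InvRound(s_3, k_0) = 0x200AC

0x200AC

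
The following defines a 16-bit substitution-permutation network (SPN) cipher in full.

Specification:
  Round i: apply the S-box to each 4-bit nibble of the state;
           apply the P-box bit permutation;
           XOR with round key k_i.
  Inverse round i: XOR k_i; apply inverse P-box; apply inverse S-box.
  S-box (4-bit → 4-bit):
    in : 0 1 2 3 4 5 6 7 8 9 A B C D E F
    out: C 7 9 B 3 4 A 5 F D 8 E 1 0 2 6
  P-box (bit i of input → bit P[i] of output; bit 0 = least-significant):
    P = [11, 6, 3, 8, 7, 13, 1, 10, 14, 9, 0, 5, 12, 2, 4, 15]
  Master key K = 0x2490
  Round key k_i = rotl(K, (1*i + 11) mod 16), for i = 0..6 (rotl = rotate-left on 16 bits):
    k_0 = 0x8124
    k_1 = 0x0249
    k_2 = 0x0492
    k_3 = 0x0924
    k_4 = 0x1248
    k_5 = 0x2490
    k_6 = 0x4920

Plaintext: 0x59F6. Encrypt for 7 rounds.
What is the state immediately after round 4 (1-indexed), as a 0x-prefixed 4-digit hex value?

s_0 = plaintext = 0x59F6
s_1 = Round(s_0, k_0) = 0xE057
s_2 = Round(s_1, k_1) = 0x0A66
s_3 = Round(s_2, k_2) = 0xA1E2
s_4 = Round(s_3, k_3) = 0xE225
s_5 = Round(s_4, k_4) = 0x56E4
s_6 = Round(s_5, k_5) = 0x0EE0
s_7 = Round(s_6, k_6) = 0xEA38

0xE225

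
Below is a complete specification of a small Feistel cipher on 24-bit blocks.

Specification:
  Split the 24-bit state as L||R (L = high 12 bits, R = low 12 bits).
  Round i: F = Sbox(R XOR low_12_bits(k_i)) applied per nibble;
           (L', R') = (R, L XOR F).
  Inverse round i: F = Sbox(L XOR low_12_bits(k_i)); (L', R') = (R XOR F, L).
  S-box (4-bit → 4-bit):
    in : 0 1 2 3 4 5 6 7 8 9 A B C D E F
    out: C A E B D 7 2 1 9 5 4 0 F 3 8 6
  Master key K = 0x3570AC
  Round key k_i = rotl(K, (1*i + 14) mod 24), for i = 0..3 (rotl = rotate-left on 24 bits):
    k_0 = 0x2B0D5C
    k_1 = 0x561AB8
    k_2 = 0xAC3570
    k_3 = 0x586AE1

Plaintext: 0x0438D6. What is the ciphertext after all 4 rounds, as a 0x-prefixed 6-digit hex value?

0xF4BCB4

s_0 = plaintext = 0x0438D6
s_1 = Round(s_0, k_0) = 0x8D67D7
s_2 = Round(s_1, k_1) = 0x7D7BF0
s_3 = Round(s_2, k_2) = 0xBF0F4B
s_4 = Round(s_3, k_3) = 0xF4BCB4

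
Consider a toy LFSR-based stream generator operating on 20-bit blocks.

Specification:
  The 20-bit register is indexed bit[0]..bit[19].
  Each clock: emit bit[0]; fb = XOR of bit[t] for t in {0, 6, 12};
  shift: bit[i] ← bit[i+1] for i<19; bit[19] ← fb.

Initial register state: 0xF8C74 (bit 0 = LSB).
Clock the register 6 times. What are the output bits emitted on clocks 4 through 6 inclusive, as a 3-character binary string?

reg_0 = 0xF8C74
clock 1: out=0, reg = 0xFC63A
clock 2: out=0, reg = 0x7E31D
clock 3: out=1, reg = 0xBF18E
clock 4: out=0, reg = 0xDF8C7
clock 5: out=1, reg = 0xEFC63
clock 6: out=1, reg = 0xF7E31

011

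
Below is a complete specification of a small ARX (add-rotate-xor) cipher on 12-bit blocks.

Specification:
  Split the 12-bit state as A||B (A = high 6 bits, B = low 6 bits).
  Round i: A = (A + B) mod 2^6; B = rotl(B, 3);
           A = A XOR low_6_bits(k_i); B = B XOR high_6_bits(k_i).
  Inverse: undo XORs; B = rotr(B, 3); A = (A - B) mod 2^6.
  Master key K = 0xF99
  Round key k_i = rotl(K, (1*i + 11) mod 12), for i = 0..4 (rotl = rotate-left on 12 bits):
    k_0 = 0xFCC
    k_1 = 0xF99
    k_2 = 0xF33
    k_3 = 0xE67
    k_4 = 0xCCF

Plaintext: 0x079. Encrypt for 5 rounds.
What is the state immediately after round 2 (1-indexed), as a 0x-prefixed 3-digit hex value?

s_0 = plaintext = 0x079
s_1 = Round(s_0, k_0) = 0xDB0
s_2 = Round(s_1, k_1) = 0xFF8
s_3 = Round(s_2, k_2) = 0x13B
s_4 = Round(s_3, k_3) = 0x626
s_5 = Round(s_4, k_4) = 0xC47

0xFF8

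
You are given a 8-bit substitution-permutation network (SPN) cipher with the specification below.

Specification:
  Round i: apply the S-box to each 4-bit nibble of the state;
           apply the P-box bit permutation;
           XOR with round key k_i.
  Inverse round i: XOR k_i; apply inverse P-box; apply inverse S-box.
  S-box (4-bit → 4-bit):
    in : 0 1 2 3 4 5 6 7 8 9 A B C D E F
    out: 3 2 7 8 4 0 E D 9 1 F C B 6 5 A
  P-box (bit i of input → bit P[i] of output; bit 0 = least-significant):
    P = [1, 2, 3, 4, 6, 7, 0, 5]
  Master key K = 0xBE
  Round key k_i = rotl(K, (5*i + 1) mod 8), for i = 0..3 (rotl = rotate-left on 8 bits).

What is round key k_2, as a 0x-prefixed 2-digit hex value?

K = 0xBE
k_0 = rotl(K, (5*0+1) mod 8) = rotl(K, 1) = 0x7D
k_1 = rotl(K, (5*1+1) mod 8) = rotl(K, 6) = 0xAF
k_2 = rotl(K, (5*2+1) mod 8) = rotl(K, 3) = 0xF5

0xF5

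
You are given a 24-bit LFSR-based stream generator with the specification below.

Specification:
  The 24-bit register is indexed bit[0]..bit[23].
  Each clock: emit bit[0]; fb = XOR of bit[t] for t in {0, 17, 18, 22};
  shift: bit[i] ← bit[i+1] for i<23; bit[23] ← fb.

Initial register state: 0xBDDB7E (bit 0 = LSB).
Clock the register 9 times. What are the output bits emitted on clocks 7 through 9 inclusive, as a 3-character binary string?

reg_0 = 0xBDDB7E
clock 1: out=0, reg = 0xDEEDBF
clock 2: out=1, reg = 0x6F76DF
clock 3: out=1, reg = 0x37BB6F
clock 4: out=1, reg = 0x9BDDB7
clock 5: out=1, reg = 0x4DEEDB
clock 6: out=1, reg = 0xA6F76D
clock 7: out=1, reg = 0xD37BB6
clock 8: out=0, reg = 0x69BDDB
clock 9: out=1, reg = 0x34DEED

101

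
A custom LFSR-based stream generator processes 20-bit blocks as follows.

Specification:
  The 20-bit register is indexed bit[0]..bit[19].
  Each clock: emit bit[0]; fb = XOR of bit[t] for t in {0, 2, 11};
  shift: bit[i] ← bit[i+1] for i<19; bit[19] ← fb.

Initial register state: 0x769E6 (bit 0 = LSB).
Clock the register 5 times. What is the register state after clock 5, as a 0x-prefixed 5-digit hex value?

reg_0 = 0x769E6
clock 1: out=0, reg = 0x3B4F3
clock 2: out=1, reg = 0x9DA79
clock 3: out=1, reg = 0x4ED3C
clock 4: out=0, reg = 0x2769E
clock 5: out=0, reg = 0x93B4F

0x93B4F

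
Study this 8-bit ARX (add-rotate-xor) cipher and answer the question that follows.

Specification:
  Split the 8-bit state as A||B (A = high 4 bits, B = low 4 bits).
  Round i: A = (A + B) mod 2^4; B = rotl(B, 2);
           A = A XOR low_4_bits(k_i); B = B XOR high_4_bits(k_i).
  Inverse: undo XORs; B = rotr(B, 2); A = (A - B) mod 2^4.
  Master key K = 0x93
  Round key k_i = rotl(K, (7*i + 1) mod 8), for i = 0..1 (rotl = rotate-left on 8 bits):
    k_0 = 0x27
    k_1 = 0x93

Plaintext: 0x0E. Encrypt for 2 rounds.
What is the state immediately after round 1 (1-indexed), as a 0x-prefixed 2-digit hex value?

s_0 = plaintext = 0x0E
s_1 = Round(s_0, k_0) = 0x99
s_2 = Round(s_1, k_1) = 0x1F

0x99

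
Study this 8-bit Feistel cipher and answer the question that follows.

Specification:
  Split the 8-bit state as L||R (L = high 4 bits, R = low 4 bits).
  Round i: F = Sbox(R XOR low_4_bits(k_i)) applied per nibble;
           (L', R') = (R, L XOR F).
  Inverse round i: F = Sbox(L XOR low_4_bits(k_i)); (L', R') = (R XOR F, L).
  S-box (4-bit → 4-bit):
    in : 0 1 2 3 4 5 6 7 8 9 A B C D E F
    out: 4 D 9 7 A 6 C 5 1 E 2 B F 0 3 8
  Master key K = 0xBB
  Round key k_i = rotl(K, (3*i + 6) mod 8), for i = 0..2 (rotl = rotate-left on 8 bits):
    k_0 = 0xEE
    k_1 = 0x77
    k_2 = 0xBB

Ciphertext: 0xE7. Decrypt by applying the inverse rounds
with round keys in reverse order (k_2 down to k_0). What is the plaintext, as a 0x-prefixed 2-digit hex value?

s_0 = ciphertext = 0xE7
s_1 = InvRound(s_0, k_2) = 0x1E
s_2 = InvRound(s_1, k_1) = 0x21
s_3 = InvRound(s_2, k_0) = 0xE2

0xE2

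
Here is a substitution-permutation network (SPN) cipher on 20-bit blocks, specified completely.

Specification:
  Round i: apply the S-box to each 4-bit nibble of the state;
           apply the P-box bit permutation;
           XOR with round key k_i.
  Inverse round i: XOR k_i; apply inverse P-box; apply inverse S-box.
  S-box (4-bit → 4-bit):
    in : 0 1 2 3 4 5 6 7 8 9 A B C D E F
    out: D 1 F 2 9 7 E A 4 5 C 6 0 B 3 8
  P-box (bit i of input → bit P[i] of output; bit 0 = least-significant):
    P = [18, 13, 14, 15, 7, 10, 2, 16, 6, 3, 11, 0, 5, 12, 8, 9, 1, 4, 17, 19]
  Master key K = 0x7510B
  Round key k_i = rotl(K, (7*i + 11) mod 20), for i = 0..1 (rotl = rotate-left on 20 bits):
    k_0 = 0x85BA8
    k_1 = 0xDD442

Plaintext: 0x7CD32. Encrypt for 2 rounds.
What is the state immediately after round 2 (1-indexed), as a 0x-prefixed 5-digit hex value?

0x0C541

s_0 = plaintext = 0x7CD32
s_1 = Round(s_0, k_0) = 0x4BFF1
s_2 = Round(s_1, k_1) = 0x0C541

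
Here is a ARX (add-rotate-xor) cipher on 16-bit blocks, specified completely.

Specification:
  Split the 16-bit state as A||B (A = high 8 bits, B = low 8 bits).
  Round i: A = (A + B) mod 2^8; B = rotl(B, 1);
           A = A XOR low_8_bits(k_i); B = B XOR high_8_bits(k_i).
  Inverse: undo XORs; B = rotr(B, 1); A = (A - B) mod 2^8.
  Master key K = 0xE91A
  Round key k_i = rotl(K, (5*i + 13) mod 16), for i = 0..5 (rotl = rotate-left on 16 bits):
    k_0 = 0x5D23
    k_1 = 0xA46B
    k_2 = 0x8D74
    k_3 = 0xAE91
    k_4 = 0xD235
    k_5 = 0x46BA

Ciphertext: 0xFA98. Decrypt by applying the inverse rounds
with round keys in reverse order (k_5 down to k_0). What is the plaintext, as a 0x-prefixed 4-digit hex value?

s_0 = ciphertext = 0xFA98
s_1 = InvRound(s_0, k_5) = 0xD16F
s_2 = InvRound(s_1, k_4) = 0x06DE
s_3 = InvRound(s_2, k_3) = 0x5F38
s_4 = InvRound(s_3, k_2) = 0x51DA
s_5 = InvRound(s_4, k_1) = 0xFB3F
s_6 = InvRound(s_5, k_0) = 0xA731

0xA731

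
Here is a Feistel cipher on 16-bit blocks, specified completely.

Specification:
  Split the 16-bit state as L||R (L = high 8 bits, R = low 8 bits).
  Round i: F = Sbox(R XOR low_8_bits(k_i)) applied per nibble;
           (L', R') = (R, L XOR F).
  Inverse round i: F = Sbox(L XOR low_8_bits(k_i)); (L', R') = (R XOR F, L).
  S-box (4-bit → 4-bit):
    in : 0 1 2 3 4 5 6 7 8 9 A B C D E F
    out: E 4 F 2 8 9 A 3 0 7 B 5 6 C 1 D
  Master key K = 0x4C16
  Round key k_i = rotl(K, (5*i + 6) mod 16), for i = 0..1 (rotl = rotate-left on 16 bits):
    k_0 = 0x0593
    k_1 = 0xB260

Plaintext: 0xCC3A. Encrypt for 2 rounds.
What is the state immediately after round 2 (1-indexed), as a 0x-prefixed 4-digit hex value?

s_0 = plaintext = 0xCC3A
s_1 = Round(s_0, k_0) = 0x3A7B
s_2 = Round(s_1, k_1) = 0x7B7F

0x7B7F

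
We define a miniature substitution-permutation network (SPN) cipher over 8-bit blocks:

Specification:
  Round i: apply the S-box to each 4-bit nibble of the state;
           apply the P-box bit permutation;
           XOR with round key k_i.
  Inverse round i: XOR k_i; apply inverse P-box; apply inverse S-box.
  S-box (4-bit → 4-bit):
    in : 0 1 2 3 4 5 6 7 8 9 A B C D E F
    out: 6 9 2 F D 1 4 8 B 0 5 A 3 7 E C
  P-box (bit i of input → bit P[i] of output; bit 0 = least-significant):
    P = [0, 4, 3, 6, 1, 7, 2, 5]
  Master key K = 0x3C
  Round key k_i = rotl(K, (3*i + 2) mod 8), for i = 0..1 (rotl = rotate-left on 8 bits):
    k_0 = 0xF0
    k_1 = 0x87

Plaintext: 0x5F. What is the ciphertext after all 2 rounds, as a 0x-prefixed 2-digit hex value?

s_0 = plaintext = 0x5F
s_1 = Round(s_0, k_0) = 0xBA
s_2 = Round(s_1, k_1) = 0x2E

0x2E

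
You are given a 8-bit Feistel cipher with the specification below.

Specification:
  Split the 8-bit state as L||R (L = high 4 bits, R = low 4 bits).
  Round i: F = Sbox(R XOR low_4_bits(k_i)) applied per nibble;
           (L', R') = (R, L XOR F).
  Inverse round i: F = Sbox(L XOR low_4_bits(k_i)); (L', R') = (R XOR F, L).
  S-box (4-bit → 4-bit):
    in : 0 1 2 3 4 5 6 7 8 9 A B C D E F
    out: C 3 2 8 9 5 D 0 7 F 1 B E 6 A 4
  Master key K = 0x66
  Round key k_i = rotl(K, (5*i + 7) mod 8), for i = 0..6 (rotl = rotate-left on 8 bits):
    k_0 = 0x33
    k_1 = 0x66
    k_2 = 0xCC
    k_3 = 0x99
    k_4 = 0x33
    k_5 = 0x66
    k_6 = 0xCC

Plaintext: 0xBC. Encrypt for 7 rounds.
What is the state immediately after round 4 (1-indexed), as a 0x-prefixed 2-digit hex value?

0xB1

s_0 = plaintext = 0xBC
s_1 = Round(s_0, k_0) = 0xCF
s_2 = Round(s_1, k_1) = 0xF3
s_3 = Round(s_2, k_2) = 0x3B
s_4 = Round(s_3, k_3) = 0xB1
s_5 = Round(s_4, k_4) = 0x19
s_6 = Round(s_5, k_5) = 0x95
s_7 = Round(s_6, k_6) = 0x56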